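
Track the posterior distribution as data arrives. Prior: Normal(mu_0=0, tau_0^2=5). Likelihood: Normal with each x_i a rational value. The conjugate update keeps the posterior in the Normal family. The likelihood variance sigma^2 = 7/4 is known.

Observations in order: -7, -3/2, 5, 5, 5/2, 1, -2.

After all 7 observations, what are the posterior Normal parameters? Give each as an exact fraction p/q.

mu_0=20/49, tau_0^2=5/21

obs 1: x=-7 → posterior Normal(-140/27, 35/27)
obs 2: x=-3/2 → posterior Normal(-170/47, 35/47)
obs 3: x=5 → posterior Normal(-70/67, 35/67)
obs 4: x=5 → posterior Normal(10/29, 35/87)
obs 5: x=5/2 → posterior Normal(80/107, 35/107)
obs 6: x=1 → posterior Normal(100/127, 35/127)
obs 7: x=-2 → posterior Normal(20/49, 5/21)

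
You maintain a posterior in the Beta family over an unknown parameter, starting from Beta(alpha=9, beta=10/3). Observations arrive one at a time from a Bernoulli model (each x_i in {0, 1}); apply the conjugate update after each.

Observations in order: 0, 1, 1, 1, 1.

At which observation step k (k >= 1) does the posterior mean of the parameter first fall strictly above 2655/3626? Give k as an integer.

obs 1: x=0 → posterior Beta(9, 13/3)
obs 2: x=1 → posterior Beta(10, 13/3)
obs 3: x=1 → posterior Beta(11, 13/3)
obs 4: x=1 → posterior Beta(12, 13/3)
obs 5: x=1 → posterior Beta(13, 13/3)

k = 4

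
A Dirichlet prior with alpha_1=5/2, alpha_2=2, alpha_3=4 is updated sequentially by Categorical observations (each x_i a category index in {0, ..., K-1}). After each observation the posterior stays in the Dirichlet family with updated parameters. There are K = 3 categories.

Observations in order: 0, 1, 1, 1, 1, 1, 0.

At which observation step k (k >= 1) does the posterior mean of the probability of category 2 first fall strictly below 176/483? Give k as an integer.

obs 1: x=0 → posterior Dirichlet(7/2, 2, 4)
obs 2: x=1 → posterior Dirichlet(7/2, 3, 4)
obs 3: x=1 → posterior Dirichlet(7/2, 4, 4)
obs 4: x=1 → posterior Dirichlet(7/2, 5, 4)
obs 5: x=1 → posterior Dirichlet(7/2, 6, 4)
obs 6: x=1 → posterior Dirichlet(7/2, 7, 4)
obs 7: x=0 → posterior Dirichlet(9/2, 7, 4)

k = 3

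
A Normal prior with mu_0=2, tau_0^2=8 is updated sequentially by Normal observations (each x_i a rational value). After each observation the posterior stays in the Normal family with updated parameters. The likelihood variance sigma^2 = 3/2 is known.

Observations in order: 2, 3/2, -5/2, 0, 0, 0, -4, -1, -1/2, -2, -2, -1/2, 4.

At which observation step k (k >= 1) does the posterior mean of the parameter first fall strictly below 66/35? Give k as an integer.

obs 1: x=2 → posterior Normal(2, 24/19)
obs 2: x=3/2 → posterior Normal(62/35, 24/35)
obs 3: x=-5/2 → posterior Normal(22/51, 8/17)
obs 4: x=0 → posterior Normal(22/67, 24/67)
obs 5: x=0 → posterior Normal(22/83, 24/83)
obs 6: x=0 → posterior Normal(2/9, 8/33)
obs 7: x=-4 → posterior Normal(-42/115, 24/115)
obs 8: x=-1 → posterior Normal(-58/131, 24/131)
obs 9: x=-1/2 → posterior Normal(-22/49, 8/49)
obs 10: x=-2 → posterior Normal(-98/163, 24/163)
obs 11: x=-2 → posterior Normal(-130/179, 24/179)
obs 12: x=-1/2 → posterior Normal(-46/65, 8/65)
obs 13: x=4 → posterior Normal(-74/211, 24/211)

k = 2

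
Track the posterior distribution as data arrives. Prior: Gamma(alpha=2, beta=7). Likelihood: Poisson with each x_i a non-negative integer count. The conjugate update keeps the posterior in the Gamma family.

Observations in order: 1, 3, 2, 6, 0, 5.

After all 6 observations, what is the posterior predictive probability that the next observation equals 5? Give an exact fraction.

7027450835834769454024339/459171385773962990964441088

obs 1: x=1 → posterior Gamma(3, 8)
obs 2: x=3 → posterior Gamma(6, 9)
obs 3: x=2 → posterior Gamma(8, 10)
obs 4: x=6 → posterior Gamma(14, 11)
obs 5: x=0 → posterior Gamma(14, 12)
obs 6: x=5 → posterior Gamma(19, 13)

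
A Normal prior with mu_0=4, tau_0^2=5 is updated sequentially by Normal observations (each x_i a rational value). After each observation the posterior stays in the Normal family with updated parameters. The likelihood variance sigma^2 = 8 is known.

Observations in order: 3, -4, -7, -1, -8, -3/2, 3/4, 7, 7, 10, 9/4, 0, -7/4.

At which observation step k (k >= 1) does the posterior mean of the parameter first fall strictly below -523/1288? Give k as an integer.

k = 4

obs 1: x=3 → posterior Normal(47/13, 40/13)
obs 2: x=-4 → posterior Normal(3/2, 20/9)
obs 3: x=-7 → posterior Normal(-8/23, 40/23)
obs 4: x=-1 → posterior Normal(-13/28, 10/7)
obs 5: x=-8 → posterior Normal(-53/33, 40/33)
obs 6: x=-3/2 → posterior Normal(-121/76, 20/19)
obs 7: x=3/4 → posterior Normal(-227/172, 40/43)
obs 8: x=7 → posterior Normal(-29/64, 5/6)
obs 9: x=7 → posterior Normal(1/4, 40/53)
obs 10: x=10 → posterior Normal(253/232, 20/29)
obs 11: x=9/4 → posterior Normal(149/126, 40/63)
obs 12: x=0 → posterior Normal(149/136, 10/17)
obs 13: x=-7/4 → posterior Normal(263/292, 40/73)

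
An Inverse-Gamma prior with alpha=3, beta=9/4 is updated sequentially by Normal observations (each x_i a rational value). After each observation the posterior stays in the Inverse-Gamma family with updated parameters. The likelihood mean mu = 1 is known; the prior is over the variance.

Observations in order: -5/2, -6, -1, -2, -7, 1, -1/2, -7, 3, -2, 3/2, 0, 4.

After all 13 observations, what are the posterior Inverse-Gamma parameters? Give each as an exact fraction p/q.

obs 1: x=-5/2 → posterior Inverse-Gamma(7/2, 67/8)
obs 2: x=-6 → posterior Inverse-Gamma(4, 263/8)
obs 3: x=-1 → posterior Inverse-Gamma(9/2, 279/8)
obs 4: x=-2 → posterior Inverse-Gamma(5, 315/8)
obs 5: x=-7 → posterior Inverse-Gamma(11/2, 571/8)
obs 6: x=1 → posterior Inverse-Gamma(6, 571/8)
obs 7: x=-1/2 → posterior Inverse-Gamma(13/2, 145/2)
obs 8: x=-7 → posterior Inverse-Gamma(7, 209/2)
obs 9: x=3 → posterior Inverse-Gamma(15/2, 213/2)
obs 10: x=-2 → posterior Inverse-Gamma(8, 111)
obs 11: x=3/2 → posterior Inverse-Gamma(17/2, 889/8)
obs 12: x=0 → posterior Inverse-Gamma(9, 893/8)
obs 13: x=4 → posterior Inverse-Gamma(19/2, 929/8)

alpha=19/2, beta=929/8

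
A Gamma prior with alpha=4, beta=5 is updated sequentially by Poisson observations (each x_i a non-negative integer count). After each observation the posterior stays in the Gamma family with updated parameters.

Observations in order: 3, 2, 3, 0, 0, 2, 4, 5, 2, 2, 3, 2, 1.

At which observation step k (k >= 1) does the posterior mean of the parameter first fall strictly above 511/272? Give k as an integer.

k = 12

obs 1: x=3 → posterior Gamma(7, 6)
obs 2: x=2 → posterior Gamma(9, 7)
obs 3: x=3 → posterior Gamma(12, 8)
obs 4: x=0 → posterior Gamma(12, 9)
obs 5: x=0 → posterior Gamma(12, 10)
obs 6: x=2 → posterior Gamma(14, 11)
obs 7: x=4 → posterior Gamma(18, 12)
obs 8: x=5 → posterior Gamma(23, 13)
obs 9: x=2 → posterior Gamma(25, 14)
obs 10: x=2 → posterior Gamma(27, 15)
obs 11: x=3 → posterior Gamma(30, 16)
obs 12: x=2 → posterior Gamma(32, 17)
obs 13: x=1 → posterior Gamma(33, 18)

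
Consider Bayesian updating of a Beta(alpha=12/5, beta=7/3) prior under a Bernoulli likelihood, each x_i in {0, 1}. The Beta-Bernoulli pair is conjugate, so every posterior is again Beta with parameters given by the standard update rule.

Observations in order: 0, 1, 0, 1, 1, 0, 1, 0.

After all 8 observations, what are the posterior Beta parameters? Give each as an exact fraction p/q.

alpha=32/5, beta=19/3

obs 1: x=0 → posterior Beta(12/5, 10/3)
obs 2: x=1 → posterior Beta(17/5, 10/3)
obs 3: x=0 → posterior Beta(17/5, 13/3)
obs 4: x=1 → posterior Beta(22/5, 13/3)
obs 5: x=1 → posterior Beta(27/5, 13/3)
obs 6: x=0 → posterior Beta(27/5, 16/3)
obs 7: x=1 → posterior Beta(32/5, 16/3)
obs 8: x=0 → posterior Beta(32/5, 19/3)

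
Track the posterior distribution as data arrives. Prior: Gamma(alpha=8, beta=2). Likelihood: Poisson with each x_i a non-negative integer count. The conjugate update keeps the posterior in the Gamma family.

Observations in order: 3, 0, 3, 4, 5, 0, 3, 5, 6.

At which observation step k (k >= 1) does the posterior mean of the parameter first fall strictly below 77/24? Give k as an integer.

obs 1: x=3 → posterior Gamma(11, 3)
obs 2: x=0 → posterior Gamma(11, 4)
obs 3: x=3 → posterior Gamma(14, 5)
obs 4: x=4 → posterior Gamma(18, 6)
obs 5: x=5 → posterior Gamma(23, 7)
obs 6: x=0 → posterior Gamma(23, 8)
obs 7: x=3 → posterior Gamma(26, 9)
obs 8: x=5 → posterior Gamma(31, 10)
obs 9: x=6 → posterior Gamma(37, 11)

k = 2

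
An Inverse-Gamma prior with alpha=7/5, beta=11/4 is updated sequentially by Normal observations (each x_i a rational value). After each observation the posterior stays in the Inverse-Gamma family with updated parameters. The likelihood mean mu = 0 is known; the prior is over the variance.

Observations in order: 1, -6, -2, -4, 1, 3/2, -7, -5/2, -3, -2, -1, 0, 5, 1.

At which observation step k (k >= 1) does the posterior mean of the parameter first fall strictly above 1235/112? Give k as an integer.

k = 2

obs 1: x=1 → posterior Inverse-Gamma(19/10, 13/4)
obs 2: x=-6 → posterior Inverse-Gamma(12/5, 85/4)
obs 3: x=-2 → posterior Inverse-Gamma(29/10, 93/4)
obs 4: x=-4 → posterior Inverse-Gamma(17/5, 125/4)
obs 5: x=1 → posterior Inverse-Gamma(39/10, 127/4)
obs 6: x=3/2 → posterior Inverse-Gamma(22/5, 263/8)
obs 7: x=-7 → posterior Inverse-Gamma(49/10, 459/8)
obs 8: x=-5/2 → posterior Inverse-Gamma(27/5, 121/2)
obs 9: x=-3 → posterior Inverse-Gamma(59/10, 65)
obs 10: x=-2 → posterior Inverse-Gamma(32/5, 67)
obs 11: x=-1 → posterior Inverse-Gamma(69/10, 135/2)
obs 12: x=0 → posterior Inverse-Gamma(37/5, 135/2)
obs 13: x=5 → posterior Inverse-Gamma(79/10, 80)
obs 14: x=1 → posterior Inverse-Gamma(42/5, 161/2)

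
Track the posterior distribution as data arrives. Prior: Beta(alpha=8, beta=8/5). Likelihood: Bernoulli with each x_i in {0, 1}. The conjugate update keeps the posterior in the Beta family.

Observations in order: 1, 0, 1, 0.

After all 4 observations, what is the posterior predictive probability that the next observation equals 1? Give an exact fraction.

25/34

obs 1: x=1 → posterior Beta(9, 8/5)
obs 2: x=0 → posterior Beta(9, 13/5)
obs 3: x=1 → posterior Beta(10, 13/5)
obs 4: x=0 → posterior Beta(10, 18/5)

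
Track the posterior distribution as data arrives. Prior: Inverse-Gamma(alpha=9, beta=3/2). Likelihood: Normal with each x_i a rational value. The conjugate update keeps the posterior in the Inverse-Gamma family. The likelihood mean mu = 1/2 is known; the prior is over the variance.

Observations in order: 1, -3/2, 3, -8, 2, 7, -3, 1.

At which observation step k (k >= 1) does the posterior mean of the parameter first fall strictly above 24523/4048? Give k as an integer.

k = 7

obs 1: x=1 → posterior Inverse-Gamma(19/2, 13/8)
obs 2: x=-3/2 → posterior Inverse-Gamma(10, 29/8)
obs 3: x=3 → posterior Inverse-Gamma(21/2, 27/4)
obs 4: x=-8 → posterior Inverse-Gamma(11, 343/8)
obs 5: x=2 → posterior Inverse-Gamma(23/2, 44)
obs 6: x=7 → posterior Inverse-Gamma(12, 521/8)
obs 7: x=-3 → posterior Inverse-Gamma(25/2, 285/4)
obs 8: x=1 → posterior Inverse-Gamma(13, 571/8)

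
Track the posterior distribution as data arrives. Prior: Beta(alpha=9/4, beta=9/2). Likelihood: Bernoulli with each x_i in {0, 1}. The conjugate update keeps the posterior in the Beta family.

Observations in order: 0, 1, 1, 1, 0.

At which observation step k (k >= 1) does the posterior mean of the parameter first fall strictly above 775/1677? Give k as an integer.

obs 1: x=0 → posterior Beta(9/4, 11/2)
obs 2: x=1 → posterior Beta(13/4, 11/2)
obs 3: x=1 → posterior Beta(17/4, 11/2)
obs 4: x=1 → posterior Beta(21/4, 11/2)
obs 5: x=0 → posterior Beta(21/4, 13/2)

k = 4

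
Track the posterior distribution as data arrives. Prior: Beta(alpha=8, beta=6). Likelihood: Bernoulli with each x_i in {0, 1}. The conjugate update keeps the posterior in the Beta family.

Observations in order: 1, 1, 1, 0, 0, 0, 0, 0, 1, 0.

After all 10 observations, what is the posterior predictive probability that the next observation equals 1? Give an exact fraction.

1/2

obs 1: x=1 → posterior Beta(9, 6)
obs 2: x=1 → posterior Beta(10, 6)
obs 3: x=1 → posterior Beta(11, 6)
obs 4: x=0 → posterior Beta(11, 7)
obs 5: x=0 → posterior Beta(11, 8)
obs 6: x=0 → posterior Beta(11, 9)
obs 7: x=0 → posterior Beta(11, 10)
obs 8: x=0 → posterior Beta(11, 11)
obs 9: x=1 → posterior Beta(12, 11)
obs 10: x=0 → posterior Beta(12, 12)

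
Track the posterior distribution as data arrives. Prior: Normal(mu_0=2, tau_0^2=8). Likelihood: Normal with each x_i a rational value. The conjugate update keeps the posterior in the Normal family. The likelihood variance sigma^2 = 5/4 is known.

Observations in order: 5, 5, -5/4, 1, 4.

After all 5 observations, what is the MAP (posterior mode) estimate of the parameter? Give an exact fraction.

obs 1: x=5 → posterior Normal(170/37, 40/37)
obs 2: x=5 → posterior Normal(110/23, 40/69)
obs 3: x=-5/4 → posterior Normal(290/101, 40/101)
obs 4: x=1 → posterior Normal(46/19, 40/133)
obs 5: x=4 → posterior Normal(30/11, 8/33)

30/11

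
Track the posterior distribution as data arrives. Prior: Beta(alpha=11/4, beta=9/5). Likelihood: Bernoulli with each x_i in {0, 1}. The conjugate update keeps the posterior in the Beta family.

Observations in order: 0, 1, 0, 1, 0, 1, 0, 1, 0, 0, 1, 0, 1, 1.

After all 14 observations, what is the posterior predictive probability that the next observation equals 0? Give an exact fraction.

176/371

obs 1: x=0 → posterior Beta(11/4, 14/5)
obs 2: x=1 → posterior Beta(15/4, 14/5)
obs 3: x=0 → posterior Beta(15/4, 19/5)
obs 4: x=1 → posterior Beta(19/4, 19/5)
obs 5: x=0 → posterior Beta(19/4, 24/5)
obs 6: x=1 → posterior Beta(23/4, 24/5)
obs 7: x=0 → posterior Beta(23/4, 29/5)
obs 8: x=1 → posterior Beta(27/4, 29/5)
obs 9: x=0 → posterior Beta(27/4, 34/5)
obs 10: x=0 → posterior Beta(27/4, 39/5)
obs 11: x=1 → posterior Beta(31/4, 39/5)
obs 12: x=0 → posterior Beta(31/4, 44/5)
obs 13: x=1 → posterior Beta(35/4, 44/5)
obs 14: x=1 → posterior Beta(39/4, 44/5)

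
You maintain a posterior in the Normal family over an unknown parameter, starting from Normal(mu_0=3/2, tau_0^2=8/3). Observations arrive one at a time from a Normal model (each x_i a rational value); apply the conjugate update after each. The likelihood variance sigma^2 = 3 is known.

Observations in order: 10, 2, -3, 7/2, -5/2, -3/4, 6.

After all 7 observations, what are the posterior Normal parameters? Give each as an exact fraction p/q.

mu_0=271/130, tau_0^2=24/65

obs 1: x=10 → posterior Normal(11/2, 24/17)
obs 2: x=2 → posterior Normal(219/50, 24/25)
obs 3: x=-3 → posterior Normal(57/22, 8/11)
obs 4: x=7/2 → posterior Normal(227/82, 24/41)
obs 5: x=-5/2 → posterior Normal(187/98, 24/49)
obs 6: x=-3/4 → posterior Normal(175/114, 8/19)
obs 7: x=6 → posterior Normal(271/130, 24/65)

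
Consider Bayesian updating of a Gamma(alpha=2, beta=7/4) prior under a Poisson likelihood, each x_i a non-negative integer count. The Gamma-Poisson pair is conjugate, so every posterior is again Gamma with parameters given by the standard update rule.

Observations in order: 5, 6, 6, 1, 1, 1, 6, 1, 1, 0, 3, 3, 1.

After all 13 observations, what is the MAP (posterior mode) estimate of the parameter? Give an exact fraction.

obs 1: x=5 → posterior Gamma(7, 11/4)
obs 2: x=6 → posterior Gamma(13, 15/4)
obs 3: x=6 → posterior Gamma(19, 19/4)
obs 4: x=1 → posterior Gamma(20, 23/4)
obs 5: x=1 → posterior Gamma(21, 27/4)
obs 6: x=1 → posterior Gamma(22, 31/4)
obs 7: x=6 → posterior Gamma(28, 35/4)
obs 8: x=1 → posterior Gamma(29, 39/4)
obs 9: x=1 → posterior Gamma(30, 43/4)
obs 10: x=0 → posterior Gamma(30, 47/4)
obs 11: x=3 → posterior Gamma(33, 51/4)
obs 12: x=3 → posterior Gamma(36, 55/4)
obs 13: x=1 → posterior Gamma(37, 59/4)

144/59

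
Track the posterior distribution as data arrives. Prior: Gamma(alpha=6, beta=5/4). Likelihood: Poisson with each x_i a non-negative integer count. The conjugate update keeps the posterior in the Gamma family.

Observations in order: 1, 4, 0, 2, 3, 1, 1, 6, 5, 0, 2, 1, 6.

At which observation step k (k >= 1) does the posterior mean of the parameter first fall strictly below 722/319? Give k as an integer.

obs 1: x=1 → posterior Gamma(7, 9/4)
obs 2: x=4 → posterior Gamma(11, 13/4)
obs 3: x=0 → posterior Gamma(11, 17/4)
obs 4: x=2 → posterior Gamma(13, 21/4)
obs 5: x=3 → posterior Gamma(16, 25/4)
obs 6: x=1 → posterior Gamma(17, 29/4)
obs 7: x=1 → posterior Gamma(18, 33/4)
obs 8: x=6 → posterior Gamma(24, 37/4)
obs 9: x=5 → posterior Gamma(29, 41/4)
obs 10: x=0 → posterior Gamma(29, 45/4)
obs 11: x=2 → posterior Gamma(31, 49/4)
obs 12: x=1 → posterior Gamma(32, 53/4)
obs 13: x=6 → posterior Gamma(38, 57/4)

k = 7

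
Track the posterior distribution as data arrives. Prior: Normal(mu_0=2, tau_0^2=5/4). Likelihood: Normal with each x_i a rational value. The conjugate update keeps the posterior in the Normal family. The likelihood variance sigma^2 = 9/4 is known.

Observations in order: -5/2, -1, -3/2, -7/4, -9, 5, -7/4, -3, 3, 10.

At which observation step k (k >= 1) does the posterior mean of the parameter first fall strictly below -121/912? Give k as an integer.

k = 3

obs 1: x=-5/2 → posterior Normal(11/28, 45/56)
obs 2: x=-1 → posterior Normal(1/38, 45/76)
obs 3: x=-3/2 → posterior Normal(-7/24, 15/32)
obs 4: x=-7/4 → posterior Normal(-63/116, 45/116)
obs 5: x=-9 → posterior Normal(-243/136, 45/136)
obs 6: x=5 → posterior Normal(-11/12, 15/52)
obs 7: x=-7/4 → posterior Normal(-89/88, 45/176)
obs 8: x=-3 → posterior Normal(-17/14, 45/196)
obs 9: x=3 → posterior Normal(-89/108, 5/24)
obs 10: x=10 → posterior Normal(11/118, 45/236)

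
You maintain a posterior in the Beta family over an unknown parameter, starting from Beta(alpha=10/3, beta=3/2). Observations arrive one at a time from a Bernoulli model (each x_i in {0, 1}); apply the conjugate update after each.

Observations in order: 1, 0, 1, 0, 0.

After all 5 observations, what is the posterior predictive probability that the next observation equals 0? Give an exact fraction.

obs 1: x=1 → posterior Beta(13/3, 3/2)
obs 2: x=0 → posterior Beta(13/3, 5/2)
obs 3: x=1 → posterior Beta(16/3, 5/2)
obs 4: x=0 → posterior Beta(16/3, 7/2)
obs 5: x=0 → posterior Beta(16/3, 9/2)

27/59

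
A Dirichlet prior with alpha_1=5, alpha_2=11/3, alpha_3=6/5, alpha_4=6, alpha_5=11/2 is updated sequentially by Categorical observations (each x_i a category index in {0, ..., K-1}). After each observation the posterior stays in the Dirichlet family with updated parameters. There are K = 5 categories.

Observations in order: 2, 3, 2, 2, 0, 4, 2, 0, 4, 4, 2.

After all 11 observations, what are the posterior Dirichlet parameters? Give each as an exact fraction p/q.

alpha_1=7, alpha_2=11/3, alpha_3=31/5, alpha_4=7, alpha_5=17/2

obs 1: x=2 → posterior Dirichlet(5, 11/3, 11/5, 6, 11/2)
obs 2: x=3 → posterior Dirichlet(5, 11/3, 11/5, 7, 11/2)
obs 3: x=2 → posterior Dirichlet(5, 11/3, 16/5, 7, 11/2)
obs 4: x=2 → posterior Dirichlet(5, 11/3, 21/5, 7, 11/2)
obs 5: x=0 → posterior Dirichlet(6, 11/3, 21/5, 7, 11/2)
obs 6: x=4 → posterior Dirichlet(6, 11/3, 21/5, 7, 13/2)
obs 7: x=2 → posterior Dirichlet(6, 11/3, 26/5, 7, 13/2)
obs 8: x=0 → posterior Dirichlet(7, 11/3, 26/5, 7, 13/2)
obs 9: x=4 → posterior Dirichlet(7, 11/3, 26/5, 7, 15/2)
obs 10: x=4 → posterior Dirichlet(7, 11/3, 26/5, 7, 17/2)
obs 11: x=2 → posterior Dirichlet(7, 11/3, 31/5, 7, 17/2)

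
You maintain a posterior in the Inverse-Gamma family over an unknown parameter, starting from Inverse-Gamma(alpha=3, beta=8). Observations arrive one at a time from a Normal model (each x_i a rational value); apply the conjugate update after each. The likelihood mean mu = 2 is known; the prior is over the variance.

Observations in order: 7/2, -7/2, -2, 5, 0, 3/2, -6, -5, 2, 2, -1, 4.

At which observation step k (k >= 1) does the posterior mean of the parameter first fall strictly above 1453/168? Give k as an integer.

obs 1: x=7/2 → posterior Inverse-Gamma(7/2, 73/8)
obs 2: x=-7/2 → posterior Inverse-Gamma(4, 97/4)
obs 3: x=-2 → posterior Inverse-Gamma(9/2, 129/4)
obs 4: x=5 → posterior Inverse-Gamma(5, 147/4)
obs 5: x=0 → posterior Inverse-Gamma(11/2, 155/4)
obs 6: x=3/2 → posterior Inverse-Gamma(6, 311/8)
obs 7: x=-6 → posterior Inverse-Gamma(13/2, 567/8)
obs 8: x=-5 → posterior Inverse-Gamma(7, 763/8)
obs 9: x=2 → posterior Inverse-Gamma(15/2, 763/8)
obs 10: x=2 → posterior Inverse-Gamma(8, 763/8)
obs 11: x=-1 → posterior Inverse-Gamma(17/2, 799/8)
obs 12: x=4 → posterior Inverse-Gamma(9, 815/8)

k = 3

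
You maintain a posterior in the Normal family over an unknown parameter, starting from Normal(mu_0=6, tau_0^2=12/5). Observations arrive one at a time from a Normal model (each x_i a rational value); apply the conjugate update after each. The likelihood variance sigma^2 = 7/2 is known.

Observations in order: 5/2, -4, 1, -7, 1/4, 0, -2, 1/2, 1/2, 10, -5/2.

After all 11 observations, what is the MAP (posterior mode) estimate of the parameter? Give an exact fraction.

obs 1: x=5/2 → posterior Normal(270/59, 84/59)
obs 2: x=-4 → posterior Normal(174/83, 84/83)
obs 3: x=1 → posterior Normal(198/107, 84/107)
obs 4: x=-7 → posterior Normal(30/131, 84/131)
obs 5: x=1/4 → posterior Normal(36/155, 84/155)
obs 6: x=0 → posterior Normal(36/179, 84/179)
obs 7: x=-2 → posterior Normal(-12/203, 12/29)
obs 8: x=1/2 → posterior Normal(0, 84/227)
obs 9: x=1/2 → posterior Normal(12/251, 84/251)
obs 10: x=10 → posterior Normal(252/275, 84/275)
obs 11: x=-5/2 → posterior Normal(192/299, 84/299)

192/299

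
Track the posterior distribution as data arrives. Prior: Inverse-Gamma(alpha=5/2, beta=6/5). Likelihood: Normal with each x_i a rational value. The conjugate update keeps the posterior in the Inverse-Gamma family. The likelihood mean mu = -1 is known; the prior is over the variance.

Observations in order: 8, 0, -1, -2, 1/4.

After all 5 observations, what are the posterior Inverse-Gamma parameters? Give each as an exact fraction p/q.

obs 1: x=8 → posterior Inverse-Gamma(3, 417/10)
obs 2: x=0 → posterior Inverse-Gamma(7/2, 211/5)
obs 3: x=-1 → posterior Inverse-Gamma(4, 211/5)
obs 4: x=-2 → posterior Inverse-Gamma(9/2, 427/10)
obs 5: x=1/4 → posterior Inverse-Gamma(5, 6957/160)

alpha=5, beta=6957/160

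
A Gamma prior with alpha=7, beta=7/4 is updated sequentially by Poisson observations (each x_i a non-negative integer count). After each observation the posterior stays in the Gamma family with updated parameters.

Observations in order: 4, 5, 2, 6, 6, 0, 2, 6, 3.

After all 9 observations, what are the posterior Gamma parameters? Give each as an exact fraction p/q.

obs 1: x=4 → posterior Gamma(11, 11/4)
obs 2: x=5 → posterior Gamma(16, 15/4)
obs 3: x=2 → posterior Gamma(18, 19/4)
obs 4: x=6 → posterior Gamma(24, 23/4)
obs 5: x=6 → posterior Gamma(30, 27/4)
obs 6: x=0 → posterior Gamma(30, 31/4)
obs 7: x=2 → posterior Gamma(32, 35/4)
obs 8: x=6 → posterior Gamma(38, 39/4)
obs 9: x=3 → posterior Gamma(41, 43/4)

alpha=41, beta=43/4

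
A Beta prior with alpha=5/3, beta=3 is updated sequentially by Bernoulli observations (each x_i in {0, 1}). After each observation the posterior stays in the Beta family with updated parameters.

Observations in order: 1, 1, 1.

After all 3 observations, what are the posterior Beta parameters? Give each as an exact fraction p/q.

obs 1: x=1 → posterior Beta(8/3, 3)
obs 2: x=1 → posterior Beta(11/3, 3)
obs 3: x=1 → posterior Beta(14/3, 3)

alpha=14/3, beta=3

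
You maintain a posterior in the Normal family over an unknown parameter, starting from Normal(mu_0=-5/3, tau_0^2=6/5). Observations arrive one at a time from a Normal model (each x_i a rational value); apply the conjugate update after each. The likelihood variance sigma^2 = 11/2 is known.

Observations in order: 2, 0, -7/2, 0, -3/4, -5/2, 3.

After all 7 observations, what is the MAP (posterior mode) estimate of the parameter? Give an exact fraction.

-338/417

obs 1: x=2 → posterior Normal(-203/201, 66/67)
obs 2: x=0 → posterior Normal(-203/237, 66/79)
obs 3: x=-7/2 → posterior Normal(-47/39, 66/91)
obs 4: x=0 → posterior Normal(-329/309, 66/103)
obs 5: x=-3/4 → posterior Normal(-356/345, 66/115)
obs 6: x=-5/2 → posterior Normal(-446/381, 66/127)
obs 7: x=3 → posterior Normal(-338/417, 66/139)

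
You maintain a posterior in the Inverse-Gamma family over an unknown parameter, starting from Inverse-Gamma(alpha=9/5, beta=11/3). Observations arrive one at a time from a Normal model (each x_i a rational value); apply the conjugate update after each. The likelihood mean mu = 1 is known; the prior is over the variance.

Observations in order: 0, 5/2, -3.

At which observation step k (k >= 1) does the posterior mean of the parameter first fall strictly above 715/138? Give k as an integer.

k = 3

obs 1: x=0 → posterior Inverse-Gamma(23/10, 25/6)
obs 2: x=5/2 → posterior Inverse-Gamma(14/5, 127/24)
obs 3: x=-3 → posterior Inverse-Gamma(33/10, 319/24)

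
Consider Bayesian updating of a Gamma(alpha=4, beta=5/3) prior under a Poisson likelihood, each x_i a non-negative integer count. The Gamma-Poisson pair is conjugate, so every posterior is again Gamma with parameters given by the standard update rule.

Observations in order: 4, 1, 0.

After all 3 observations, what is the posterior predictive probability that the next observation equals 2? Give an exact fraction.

8367723947520/34271896307633

obs 1: x=4 → posterior Gamma(8, 8/3)
obs 2: x=1 → posterior Gamma(9, 11/3)
obs 3: x=0 → posterior Gamma(9, 14/3)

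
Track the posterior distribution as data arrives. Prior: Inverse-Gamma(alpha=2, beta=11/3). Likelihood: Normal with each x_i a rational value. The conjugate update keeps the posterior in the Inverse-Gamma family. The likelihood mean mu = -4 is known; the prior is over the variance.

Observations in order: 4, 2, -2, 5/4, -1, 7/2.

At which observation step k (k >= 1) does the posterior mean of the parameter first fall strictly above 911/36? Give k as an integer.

obs 1: x=4 → posterior Inverse-Gamma(5/2, 107/3)
obs 2: x=2 → posterior Inverse-Gamma(3, 161/3)
obs 3: x=-2 → posterior Inverse-Gamma(7/2, 167/3)
obs 4: x=5/4 → posterior Inverse-Gamma(4, 6667/96)
obs 5: x=-1 → posterior Inverse-Gamma(9/2, 7099/96)
obs 6: x=7/2 → posterior Inverse-Gamma(5, 9799/96)

k = 2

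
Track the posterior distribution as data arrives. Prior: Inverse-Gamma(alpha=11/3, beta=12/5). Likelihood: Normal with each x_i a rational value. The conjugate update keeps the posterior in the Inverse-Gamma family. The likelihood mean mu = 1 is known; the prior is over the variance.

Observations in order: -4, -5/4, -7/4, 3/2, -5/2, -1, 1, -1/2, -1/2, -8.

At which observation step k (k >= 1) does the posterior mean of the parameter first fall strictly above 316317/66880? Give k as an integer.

k = 2

obs 1: x=-4 → posterior Inverse-Gamma(25/6, 149/10)
obs 2: x=-5/4 → posterior Inverse-Gamma(14/3, 2789/160)
obs 3: x=-7/4 → posterior Inverse-Gamma(31/6, 1697/80)
obs 4: x=3/2 → posterior Inverse-Gamma(17/3, 1707/80)
obs 5: x=-5/2 → posterior Inverse-Gamma(37/6, 2197/80)
obs 6: x=-1 → posterior Inverse-Gamma(20/3, 2357/80)
obs 7: x=1 → posterior Inverse-Gamma(43/6, 2357/80)
obs 8: x=-1/2 → posterior Inverse-Gamma(23/3, 2447/80)
obs 9: x=-1/2 → posterior Inverse-Gamma(49/6, 2537/80)
obs 10: x=-8 → posterior Inverse-Gamma(26/3, 5777/80)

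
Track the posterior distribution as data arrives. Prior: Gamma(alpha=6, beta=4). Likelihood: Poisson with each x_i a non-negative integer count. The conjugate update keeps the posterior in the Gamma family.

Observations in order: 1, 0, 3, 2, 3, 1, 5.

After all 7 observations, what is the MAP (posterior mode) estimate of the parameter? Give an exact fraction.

obs 1: x=1 → posterior Gamma(7, 5)
obs 2: x=0 → posterior Gamma(7, 6)
obs 3: x=3 → posterior Gamma(10, 7)
obs 4: x=2 → posterior Gamma(12, 8)
obs 5: x=3 → posterior Gamma(15, 9)
obs 6: x=1 → posterior Gamma(16, 10)
obs 7: x=5 → posterior Gamma(21, 11)

20/11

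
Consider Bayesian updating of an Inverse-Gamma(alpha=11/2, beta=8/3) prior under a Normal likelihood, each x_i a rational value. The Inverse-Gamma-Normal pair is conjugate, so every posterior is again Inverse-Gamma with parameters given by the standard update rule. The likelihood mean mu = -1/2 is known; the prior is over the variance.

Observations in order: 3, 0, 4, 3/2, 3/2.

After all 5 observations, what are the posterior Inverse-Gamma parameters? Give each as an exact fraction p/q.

obs 1: x=3 → posterior Inverse-Gamma(6, 211/24)
obs 2: x=0 → posterior Inverse-Gamma(13/2, 107/12)
obs 3: x=4 → posterior Inverse-Gamma(7, 457/24)
obs 4: x=3/2 → posterior Inverse-Gamma(15/2, 505/24)
obs 5: x=3/2 → posterior Inverse-Gamma(8, 553/24)

alpha=8, beta=553/24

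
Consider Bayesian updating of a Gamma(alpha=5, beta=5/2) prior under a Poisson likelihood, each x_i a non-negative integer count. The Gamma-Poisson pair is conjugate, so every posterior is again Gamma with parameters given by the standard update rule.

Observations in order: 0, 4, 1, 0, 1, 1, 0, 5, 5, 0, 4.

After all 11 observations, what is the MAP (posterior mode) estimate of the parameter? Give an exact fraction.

50/27

obs 1: x=0 → posterior Gamma(5, 7/2)
obs 2: x=4 → posterior Gamma(9, 9/2)
obs 3: x=1 → posterior Gamma(10, 11/2)
obs 4: x=0 → posterior Gamma(10, 13/2)
obs 5: x=1 → posterior Gamma(11, 15/2)
obs 6: x=1 → posterior Gamma(12, 17/2)
obs 7: x=0 → posterior Gamma(12, 19/2)
obs 8: x=5 → posterior Gamma(17, 21/2)
obs 9: x=5 → posterior Gamma(22, 23/2)
obs 10: x=0 → posterior Gamma(22, 25/2)
obs 11: x=4 → posterior Gamma(26, 27/2)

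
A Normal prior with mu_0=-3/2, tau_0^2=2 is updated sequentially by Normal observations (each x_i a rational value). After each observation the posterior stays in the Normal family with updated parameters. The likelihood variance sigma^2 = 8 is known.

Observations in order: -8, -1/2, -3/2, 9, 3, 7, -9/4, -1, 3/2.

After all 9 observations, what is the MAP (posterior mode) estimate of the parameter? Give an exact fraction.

5/52

obs 1: x=-8 → posterior Normal(-14/5, 8/5)
obs 2: x=-1/2 → posterior Normal(-29/12, 4/3)
obs 3: x=-3/2 → posterior Normal(-16/7, 8/7)
obs 4: x=9 → posterior Normal(-7/8, 1)
obs 5: x=3 → posterior Normal(-4/9, 8/9)
obs 6: x=7 → posterior Normal(3/10, 4/5)
obs 7: x=-9/4 → posterior Normal(3/44, 8/11)
obs 8: x=-1 → posterior Normal(-1/48, 2/3)
obs 9: x=3/2 → posterior Normal(5/52, 8/13)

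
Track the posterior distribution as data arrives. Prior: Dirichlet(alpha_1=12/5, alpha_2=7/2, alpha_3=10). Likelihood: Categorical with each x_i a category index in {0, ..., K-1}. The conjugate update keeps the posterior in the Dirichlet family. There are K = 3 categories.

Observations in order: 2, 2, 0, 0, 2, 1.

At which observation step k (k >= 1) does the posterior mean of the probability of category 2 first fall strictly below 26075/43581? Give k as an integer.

k = 6

obs 1: x=2 → posterior Dirichlet(12/5, 7/2, 11)
obs 2: x=2 → posterior Dirichlet(12/5, 7/2, 12)
obs 3: x=0 → posterior Dirichlet(17/5, 7/2, 12)
obs 4: x=0 → posterior Dirichlet(22/5, 7/2, 12)
obs 5: x=2 → posterior Dirichlet(22/5, 7/2, 13)
obs 6: x=1 → posterior Dirichlet(22/5, 9/2, 13)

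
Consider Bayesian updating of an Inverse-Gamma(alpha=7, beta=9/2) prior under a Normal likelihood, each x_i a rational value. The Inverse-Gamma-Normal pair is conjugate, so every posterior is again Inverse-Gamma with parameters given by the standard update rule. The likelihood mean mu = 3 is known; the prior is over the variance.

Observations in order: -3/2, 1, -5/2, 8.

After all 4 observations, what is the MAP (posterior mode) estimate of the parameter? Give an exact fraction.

177/40

obs 1: x=-3/2 → posterior Inverse-Gamma(15/2, 117/8)
obs 2: x=1 → posterior Inverse-Gamma(8, 133/8)
obs 3: x=-5/2 → posterior Inverse-Gamma(17/2, 127/4)
obs 4: x=8 → posterior Inverse-Gamma(9, 177/4)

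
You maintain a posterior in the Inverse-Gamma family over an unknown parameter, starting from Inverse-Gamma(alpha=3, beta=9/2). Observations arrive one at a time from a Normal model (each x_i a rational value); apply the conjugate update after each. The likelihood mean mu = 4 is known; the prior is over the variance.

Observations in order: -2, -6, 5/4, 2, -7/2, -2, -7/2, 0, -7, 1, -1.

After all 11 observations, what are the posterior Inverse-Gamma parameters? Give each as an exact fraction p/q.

alpha=17/2, beta=7617/32

obs 1: x=-2 → posterior Inverse-Gamma(7/2, 45/2)
obs 2: x=-6 → posterior Inverse-Gamma(4, 145/2)
obs 3: x=5/4 → posterior Inverse-Gamma(9/2, 2441/32)
obs 4: x=2 → posterior Inverse-Gamma(5, 2505/32)
obs 5: x=-7/2 → posterior Inverse-Gamma(11/2, 3405/32)
obs 6: x=-2 → posterior Inverse-Gamma(6, 3981/32)
obs 7: x=-7/2 → posterior Inverse-Gamma(13/2, 4881/32)
obs 8: x=0 → posterior Inverse-Gamma(7, 5137/32)
obs 9: x=-7 → posterior Inverse-Gamma(15/2, 7073/32)
obs 10: x=1 → posterior Inverse-Gamma(8, 7217/32)
obs 11: x=-1 → posterior Inverse-Gamma(17/2, 7617/32)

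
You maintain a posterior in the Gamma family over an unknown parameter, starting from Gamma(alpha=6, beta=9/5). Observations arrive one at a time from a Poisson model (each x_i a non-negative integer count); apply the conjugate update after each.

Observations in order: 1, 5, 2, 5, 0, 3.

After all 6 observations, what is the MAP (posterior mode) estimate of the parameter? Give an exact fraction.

35/13

obs 1: x=1 → posterior Gamma(7, 14/5)
obs 2: x=5 → posterior Gamma(12, 19/5)
obs 3: x=2 → posterior Gamma(14, 24/5)
obs 4: x=5 → posterior Gamma(19, 29/5)
obs 5: x=0 → posterior Gamma(19, 34/5)
obs 6: x=3 → posterior Gamma(22, 39/5)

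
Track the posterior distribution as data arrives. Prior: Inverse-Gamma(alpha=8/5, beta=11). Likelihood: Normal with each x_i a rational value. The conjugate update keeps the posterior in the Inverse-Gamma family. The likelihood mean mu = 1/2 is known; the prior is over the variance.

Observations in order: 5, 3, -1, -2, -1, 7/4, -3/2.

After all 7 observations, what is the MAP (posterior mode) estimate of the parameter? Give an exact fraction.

obs 1: x=5 → posterior Inverse-Gamma(21/10, 169/8)
obs 2: x=3 → posterior Inverse-Gamma(13/5, 97/4)
obs 3: x=-1 → posterior Inverse-Gamma(31/10, 203/8)
obs 4: x=-2 → posterior Inverse-Gamma(18/5, 57/2)
obs 5: x=-1 → posterior Inverse-Gamma(41/10, 237/8)
obs 6: x=7/4 → posterior Inverse-Gamma(23/5, 973/32)
obs 7: x=-3/2 → posterior Inverse-Gamma(51/10, 1037/32)

85/16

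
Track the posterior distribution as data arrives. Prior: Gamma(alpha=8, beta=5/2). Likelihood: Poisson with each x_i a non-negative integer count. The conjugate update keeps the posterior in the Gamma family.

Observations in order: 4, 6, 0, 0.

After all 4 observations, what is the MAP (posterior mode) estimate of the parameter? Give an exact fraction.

obs 1: x=4 → posterior Gamma(12, 7/2)
obs 2: x=6 → posterior Gamma(18, 9/2)
obs 3: x=0 → posterior Gamma(18, 11/2)
obs 4: x=0 → posterior Gamma(18, 13/2)

34/13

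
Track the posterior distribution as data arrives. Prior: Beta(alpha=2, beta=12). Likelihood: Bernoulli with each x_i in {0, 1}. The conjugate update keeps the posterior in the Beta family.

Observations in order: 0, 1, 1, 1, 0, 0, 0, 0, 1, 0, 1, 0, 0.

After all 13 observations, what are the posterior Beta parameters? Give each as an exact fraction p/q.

alpha=7, beta=20

obs 1: x=0 → posterior Beta(2, 13)
obs 2: x=1 → posterior Beta(3, 13)
obs 3: x=1 → posterior Beta(4, 13)
obs 4: x=1 → posterior Beta(5, 13)
obs 5: x=0 → posterior Beta(5, 14)
obs 6: x=0 → posterior Beta(5, 15)
obs 7: x=0 → posterior Beta(5, 16)
obs 8: x=0 → posterior Beta(5, 17)
obs 9: x=1 → posterior Beta(6, 17)
obs 10: x=0 → posterior Beta(6, 18)
obs 11: x=1 → posterior Beta(7, 18)
obs 12: x=0 → posterior Beta(7, 19)
obs 13: x=0 → posterior Beta(7, 20)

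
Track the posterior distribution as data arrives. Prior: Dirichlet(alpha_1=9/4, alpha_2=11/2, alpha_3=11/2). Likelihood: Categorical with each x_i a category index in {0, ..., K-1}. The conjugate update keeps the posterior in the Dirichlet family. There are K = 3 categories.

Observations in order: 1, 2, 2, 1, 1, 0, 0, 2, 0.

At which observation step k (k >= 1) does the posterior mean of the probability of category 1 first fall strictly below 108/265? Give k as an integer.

obs 1: x=1 → posterior Dirichlet(9/4, 13/2, 11/2)
obs 2: x=2 → posterior Dirichlet(9/4, 13/2, 13/2)
obs 3: x=2 → posterior Dirichlet(9/4, 13/2, 15/2)
obs 4: x=1 → posterior Dirichlet(9/4, 15/2, 15/2)
obs 5: x=1 → posterior Dirichlet(9/4, 17/2, 15/2)
obs 6: x=0 → posterior Dirichlet(13/4, 17/2, 15/2)
obs 7: x=0 → posterior Dirichlet(17/4, 17/2, 15/2)
obs 8: x=2 → posterior Dirichlet(17/4, 17/2, 17/2)
obs 9: x=0 → posterior Dirichlet(21/4, 17/2, 17/2)

k = 3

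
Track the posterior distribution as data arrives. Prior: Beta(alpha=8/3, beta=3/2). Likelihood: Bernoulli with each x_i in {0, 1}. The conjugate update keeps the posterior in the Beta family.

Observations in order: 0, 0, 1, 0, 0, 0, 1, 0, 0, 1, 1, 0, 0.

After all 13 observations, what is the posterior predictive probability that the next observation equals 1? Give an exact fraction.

obs 1: x=0 → posterior Beta(8/3, 5/2)
obs 2: x=0 → posterior Beta(8/3, 7/2)
obs 3: x=1 → posterior Beta(11/3, 7/2)
obs 4: x=0 → posterior Beta(11/3, 9/2)
obs 5: x=0 → posterior Beta(11/3, 11/2)
obs 6: x=0 → posterior Beta(11/3, 13/2)
obs 7: x=1 → posterior Beta(14/3, 13/2)
obs 8: x=0 → posterior Beta(14/3, 15/2)
obs 9: x=0 → posterior Beta(14/3, 17/2)
obs 10: x=1 → posterior Beta(17/3, 17/2)
obs 11: x=1 → posterior Beta(20/3, 17/2)
obs 12: x=0 → posterior Beta(20/3, 19/2)
obs 13: x=0 → posterior Beta(20/3, 21/2)

40/103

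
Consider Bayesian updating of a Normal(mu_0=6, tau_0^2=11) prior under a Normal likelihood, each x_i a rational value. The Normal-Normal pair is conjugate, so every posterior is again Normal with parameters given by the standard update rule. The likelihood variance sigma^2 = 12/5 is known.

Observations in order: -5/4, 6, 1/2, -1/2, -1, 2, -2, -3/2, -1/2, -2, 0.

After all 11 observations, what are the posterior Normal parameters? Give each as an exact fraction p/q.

obs 1: x=-5/4 → posterior Normal(13/268, 132/67)
obs 2: x=6 → posterior Normal(1333/488, 66/61)
obs 3: x=1/2 → posterior Normal(481/236, 44/59)
obs 4: x=-1/2 → posterior Normal(1333/928, 33/58)
obs 5: x=-1 → posterior Normal(159/164, 132/287)
obs 6: x=2 → posterior Normal(1553/1368, 22/57)
obs 7: x=-2 → posterior Normal(1113/1588, 132/397)
obs 8: x=-3/2 → posterior Normal(783/1808, 33/113)
obs 9: x=-1/2 → posterior Normal(673/2028, 44/169)
obs 10: x=-2 → posterior Normal(233/2248, 66/281)
obs 11: x=0 → posterior Normal(233/2468, 132/617)

mu_0=233/2468, tau_0^2=132/617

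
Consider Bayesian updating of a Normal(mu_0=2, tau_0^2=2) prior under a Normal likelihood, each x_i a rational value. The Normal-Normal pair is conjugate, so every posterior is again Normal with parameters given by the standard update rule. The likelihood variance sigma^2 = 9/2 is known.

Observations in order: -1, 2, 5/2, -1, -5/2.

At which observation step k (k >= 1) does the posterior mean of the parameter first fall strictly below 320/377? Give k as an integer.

k = 5

obs 1: x=-1 → posterior Normal(14/13, 18/13)
obs 2: x=2 → posterior Normal(22/17, 18/17)
obs 3: x=5/2 → posterior Normal(32/21, 6/7)
obs 4: x=-1 → posterior Normal(28/25, 18/25)
obs 5: x=-5/2 → posterior Normal(18/29, 18/29)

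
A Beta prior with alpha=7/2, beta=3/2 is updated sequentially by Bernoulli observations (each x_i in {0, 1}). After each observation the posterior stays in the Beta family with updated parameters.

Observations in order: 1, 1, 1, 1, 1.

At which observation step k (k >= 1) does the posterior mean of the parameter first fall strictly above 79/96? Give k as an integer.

k = 4

obs 1: x=1 → posterior Beta(9/2, 3/2)
obs 2: x=1 → posterior Beta(11/2, 3/2)
obs 3: x=1 → posterior Beta(13/2, 3/2)
obs 4: x=1 → posterior Beta(15/2, 3/2)
obs 5: x=1 → posterior Beta(17/2, 3/2)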